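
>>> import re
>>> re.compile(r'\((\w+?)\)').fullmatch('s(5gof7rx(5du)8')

`re.fullmatch` requires the pattern to consume the entire string.
Here there's no way to consume every character, so the call returns None.

None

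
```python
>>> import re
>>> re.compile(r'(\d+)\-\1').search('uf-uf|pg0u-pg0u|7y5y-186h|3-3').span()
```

`\1` is not a pattern — it's the concrete string captured by group 1, re-applied verbatim.
`re.search` scans for the first position where the pattern succeeds.
The match spans [26:29] → '3-3'.
Captured: group 1 = '3'.

(26, 29)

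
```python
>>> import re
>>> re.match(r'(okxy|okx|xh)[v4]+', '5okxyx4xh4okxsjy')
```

With `match`, the pattern is implicitly anchored at the beginning.
Here the pattern fails at index 0, so the call returns None.

None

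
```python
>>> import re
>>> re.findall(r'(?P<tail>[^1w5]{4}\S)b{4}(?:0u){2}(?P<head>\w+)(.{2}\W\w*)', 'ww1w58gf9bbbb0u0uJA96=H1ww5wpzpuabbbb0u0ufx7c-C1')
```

This matches exactly 4 of any character except [1w5], then a non-whitespace character (captured as 'tail'); then exactly 4 of the literal 'b', then the literal '0u' repeated 2 times; then one or more of a word character (captured as 'head'); then exactly 2 of any character, then a non-word character, then zero or more of a word character (captured).
3 groups means the one result is a tuple of 3 captured strings — 1 here.

[('pzpua', 'fx', '7c-C1')]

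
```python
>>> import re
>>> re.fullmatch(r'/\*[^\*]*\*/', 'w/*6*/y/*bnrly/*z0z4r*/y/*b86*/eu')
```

None

For `fullmatch`, every character of the input must be accounted for by the pattern.
Here the pattern can't cover the whole string, so the call returns None.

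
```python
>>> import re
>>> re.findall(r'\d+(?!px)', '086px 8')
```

['08', '8']

Because the assertion is negative and zero-width, positions next to the forbidden text are skipped.
Matches: at [0:2] → '08'; at [6:7] → '8'.
With no groups in the pattern, `findall` gives back each whole match — 2 here.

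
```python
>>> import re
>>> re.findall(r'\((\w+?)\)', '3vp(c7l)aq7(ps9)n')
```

Walking the string: at [3:8] match '(c7l)', group 1 = 'c7l'; at [11:16] match '(ps9)', group 1 = 'ps9'.
Because there's exactly one group, `findall` drops the full match and keeps group 1 from each hit.

['c7l', 'ps9']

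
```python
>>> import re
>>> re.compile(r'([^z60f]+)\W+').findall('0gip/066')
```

['gip']

This matches one or more of any character except [z60f] (captured); then one or more of a non-word character.
Scanning left to right: at [1:5] match 'gip/', group 1 = 'gip'.
Because there's exactly one group, `findall` drops the full match and keeps group 1 from the one hit.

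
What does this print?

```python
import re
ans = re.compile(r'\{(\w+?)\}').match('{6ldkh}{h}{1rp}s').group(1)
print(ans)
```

6ldkh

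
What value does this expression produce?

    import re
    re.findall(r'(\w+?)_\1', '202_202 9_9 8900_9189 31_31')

`\1` is not a pattern — it's the concrete string captured by group 1, re-applied verbatim.
One capturing group, so `findall` returns just the captured substring from each match — 3 in all.

['202', '9', '31']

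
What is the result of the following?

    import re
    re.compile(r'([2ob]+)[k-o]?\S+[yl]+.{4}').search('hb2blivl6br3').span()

(1, 12)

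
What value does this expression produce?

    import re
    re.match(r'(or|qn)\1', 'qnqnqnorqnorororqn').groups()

`\1` is not a pattern — it's the concrete string captured by group 1, re-applied verbatim.
`re.match` won't scan ahead — the pattern has to work from the very first character.
The match spans [0:4] → 'qnqn'.
Captured: group 1 = 'qn'.

('qn',)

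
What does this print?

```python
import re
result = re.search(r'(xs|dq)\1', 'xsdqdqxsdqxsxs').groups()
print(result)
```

('dq',)

The backreference `\1` re-matches whatever the first group consumed, character for character.
`search` walks the string left to right and returns the first match it finds.
The match spans [2:6] → 'dqdq'.
Captured: group 1 = 'dq'.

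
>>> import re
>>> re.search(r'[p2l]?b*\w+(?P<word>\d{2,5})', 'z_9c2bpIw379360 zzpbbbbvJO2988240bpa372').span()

(0, 15)

Pattern: optionally one of [p2l], then zero or more of the literal 'b', then one or more of a word character; then 2 to 5 of a digit (captured as 'word').
Unlike `match`, `search` isn't anchored — it looks for the pattern anywhere in the string.
The match spans [0:15] → 'z_9c2bpIw379360'.
Captured: group 1 = '60'.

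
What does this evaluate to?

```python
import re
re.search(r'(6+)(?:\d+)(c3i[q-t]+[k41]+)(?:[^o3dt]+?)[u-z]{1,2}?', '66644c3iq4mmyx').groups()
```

The match spans [0:13] → '66644c3iq4mmy'.
Captured: group 1 = '666', group 2 = 'c3iq4'.

('666', 'c3iq4')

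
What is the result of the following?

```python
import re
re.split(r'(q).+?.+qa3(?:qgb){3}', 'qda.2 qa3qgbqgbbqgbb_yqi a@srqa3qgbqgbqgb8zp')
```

This matches a literal 'q' (captured); then one or more of any character (lazy), then one or more of any character; then the literal 'qa3', then the literal 'qgb' repeated 3 times.
Matches to split on: at [0:41] → 'qda.2 qa3qgbqgbbqgbb_yqi a@srqa3qgbqgbqgb'.
The group in the pattern means `split` returns the separators' captures alongside the pieces.

['', 'q', '8zp']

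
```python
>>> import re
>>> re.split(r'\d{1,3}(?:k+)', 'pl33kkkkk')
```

['pl', '']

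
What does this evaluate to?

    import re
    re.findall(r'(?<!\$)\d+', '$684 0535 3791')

['84', '0535', '3791']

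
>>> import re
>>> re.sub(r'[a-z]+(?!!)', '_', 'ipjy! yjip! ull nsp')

'_y! _p! _ _'

`(?!…)`/`(?<!…)` only lets a position through if the neighbouring text does NOT match; no characters are consumed.
Matches: at [0:3] → 'ipj'; at [6:9] → 'yji'; at [12:15] → 'ull'; at [16:19] → 'nsp'.
`sub` substitutes '_' at each match site.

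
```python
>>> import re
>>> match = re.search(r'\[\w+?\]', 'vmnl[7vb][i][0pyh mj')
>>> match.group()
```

`re.search` scans for the first position where the pattern succeeds.
The match spans [4:9] → '[7vb]'.

'[7vb]'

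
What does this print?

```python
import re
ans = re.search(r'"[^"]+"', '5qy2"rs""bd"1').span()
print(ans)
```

`search` walks the string left to right and returns the first match it finds.
The match spans [4:8] → '"rs"'.

(4, 8)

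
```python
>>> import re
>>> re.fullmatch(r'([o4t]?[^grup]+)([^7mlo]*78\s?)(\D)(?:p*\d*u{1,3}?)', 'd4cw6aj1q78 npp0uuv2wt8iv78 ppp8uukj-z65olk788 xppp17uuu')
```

This matches optionally one of [o4t], then one or more of any character except [grup] (captured); then zero or more of any character except [7mlo], then the literal '78', then optionally whitespace (captured); then a non-digit (captured); then zero or more of the literal 'p', then zero or more of a digit, then 1 to 3 of the literal 'u' (lazy) (non-capturing group).
`re.fullmatch` requires the pattern to consume the entire string.
Here there's no way to consume every character, so the call returns None.

None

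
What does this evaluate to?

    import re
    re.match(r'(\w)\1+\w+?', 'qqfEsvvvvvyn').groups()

('q',)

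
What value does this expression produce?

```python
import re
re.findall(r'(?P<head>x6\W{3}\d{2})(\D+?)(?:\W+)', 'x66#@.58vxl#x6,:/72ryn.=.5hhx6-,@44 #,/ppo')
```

Pattern: the literal 'x6', then exactly 3 of a non-word character, then exactly 2 of a digit (captured as 'head'); then one or more of a non-digit (lazy) (captured); then one or more of a non-word character (non-capturing group).
A `+?`/`*?`/`{m,n}?` starts at its minimum and grows only as far as needed for what follows to match.
Walking the string: at [12:25] match 'x6,:/72ryn.=.', groups = ('x6,:/72', 'ryn'); at [28:39] match 'x6-,@44 #,/', groups = ('x6-,@44', ' ').
Multiple groups make `findall` return tuples — one 2-tuple for each match.

[('x6,:/72', 'ryn'), ('x6-,@44', ' ')]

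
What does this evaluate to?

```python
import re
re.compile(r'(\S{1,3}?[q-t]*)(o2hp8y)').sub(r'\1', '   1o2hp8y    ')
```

Each match is replaced using the text its own group 1 captured.

'   1    '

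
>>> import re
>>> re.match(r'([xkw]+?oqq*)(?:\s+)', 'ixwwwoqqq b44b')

None

Pattern: one or more of one of [xkw] (lazy), then the literal 'oq', then zero or more of a literal 'q' (captured); then one or more of whitespace (non-capturing group).
With `match`, the pattern is implicitly anchored at the beginning.
Here position 0 doesn't satisfy it, so the call returns None.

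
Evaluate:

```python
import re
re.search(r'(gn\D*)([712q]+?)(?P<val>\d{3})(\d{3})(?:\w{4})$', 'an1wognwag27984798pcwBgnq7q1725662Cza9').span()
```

(22, 38)

The match spans [22:38] → 'gnq7q1725662Cza9'.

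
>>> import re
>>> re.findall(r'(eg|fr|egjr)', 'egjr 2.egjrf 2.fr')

The regex engine tests alternatives in the order written; an earlier branch that matches wins even if a later one would match more.
Scanning left to right: at [0:2] match 'eg', group 1 = 'eg'; at [7:9] match 'eg', group 1 = 'eg'; at [15:17] match 'fr', group 1 = 'fr'.
One capturing group, so `findall` returns just the captured substring from each match — 3 in all.

['eg', 'eg', 'fr']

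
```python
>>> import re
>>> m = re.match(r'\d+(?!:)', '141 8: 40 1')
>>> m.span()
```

The negative lookaround is zero-width — it rules out positions where the adjacent text would match, without consuming anything.
`re.match` only tries the pattern at the start of the string.
The match spans [0:3] → '141'.

(0, 3)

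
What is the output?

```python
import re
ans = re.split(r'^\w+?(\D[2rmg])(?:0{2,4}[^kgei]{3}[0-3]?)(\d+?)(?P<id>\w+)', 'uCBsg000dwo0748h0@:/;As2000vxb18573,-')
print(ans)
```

['', 'sg', '7', '48h0', '@:/;As2000vxb18573,-']

Pattern: anchored at the start of the string; then one or more of a word character (lazy); then a non-digit, then one of [2rmg] (captured); then 2 to 4 of the literal '0', then exactly 3 of any character except [kgei], then optionally a character in [0-3] (non-capturing group); then one or more of a digit (lazy) (captured); then one or more of a word character (captured as 'id').
Matches to split on: at [0:17] → 'uCBsg000dwo0748h0'.
Because the pattern has a capturing group, `split` also inserts each captured text between the pieces.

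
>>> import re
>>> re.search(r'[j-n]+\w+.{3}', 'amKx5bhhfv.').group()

The match spans [1:11] → 'mKx5bhhfv.'.

'mKx5bhhfv.'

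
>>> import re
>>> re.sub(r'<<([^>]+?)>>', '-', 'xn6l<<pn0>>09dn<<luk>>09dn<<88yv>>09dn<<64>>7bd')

'xn6l-09dn-09dn-09dn-7bd'

Each match is replaced by '-'.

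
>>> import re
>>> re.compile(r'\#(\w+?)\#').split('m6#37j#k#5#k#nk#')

Matches to split on: at [2:7] → '#37j#'; at [8:11] → '#5#'; at [12:16] → '#nk#'.
Because the pattern has a capturing group, `split` also inserts each captured text between the pieces.

['m6', '37j', 'k', '5', 'k', 'nk', '']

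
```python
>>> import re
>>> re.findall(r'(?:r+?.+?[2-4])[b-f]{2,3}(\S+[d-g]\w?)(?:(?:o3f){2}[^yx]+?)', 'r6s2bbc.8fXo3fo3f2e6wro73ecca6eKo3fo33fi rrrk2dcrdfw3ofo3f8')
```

The pattern matches one or more of a literal 'r' (lazy), then one or more of any character (lazy), then a character in [2-4] (non-capturing group); then 2 to 3 of a character in [b-f]; then one or more of a non-whitespace character, then a character in [d-g], then optionally a word character (captured); then the literal 'o3f' repeated 2 times, then one or more of any character except [yx] (lazy) (non-capturing group).
Walking the string: at [0:18] match 'r6s2bbc.8fXo3fo3f2', group 1 = '.8fX'.
One capturing group, so `findall` returns just the captured substring from the one match — 1 in all.

['.8fX']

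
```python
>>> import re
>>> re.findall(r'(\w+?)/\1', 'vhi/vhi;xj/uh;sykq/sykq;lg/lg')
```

['vhi', 'sykq', 'lg']

The backreference `\1` re-matches whatever the first group consumed, character for character.
Because there's exactly one group, `findall` drops the full match and keeps group 1 from each hit.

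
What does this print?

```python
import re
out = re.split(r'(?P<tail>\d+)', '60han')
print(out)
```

['', '60', 'han']

Pattern: one or more of a digit (captured as 'tail').
The group in the pattern means `split` returns the separators' captures alongside the pieces.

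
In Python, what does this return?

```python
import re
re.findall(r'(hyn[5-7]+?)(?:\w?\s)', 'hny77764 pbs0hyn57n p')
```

['hyn57']

This matches the literal 'hyn', then one or more of a character in [5-7] (lazy) (captured); then optionally a word character, then whitespace (non-capturing group).
Scanning left to right: at [13:20] match 'hyn57n ', group 1 = 'hyn57'.
`findall` collects group 1 from the one match (1 total).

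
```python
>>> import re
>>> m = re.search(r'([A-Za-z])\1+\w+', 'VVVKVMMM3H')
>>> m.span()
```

(0, 10)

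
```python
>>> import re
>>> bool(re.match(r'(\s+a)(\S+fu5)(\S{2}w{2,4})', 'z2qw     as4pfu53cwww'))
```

False

This matches one or more of whitespace, then the literal 'a' (captured); then one or more of a non-whitespace character, then the literal 'fu5' (captured); then exactly 2 of a non-whitespace character, then 2 to 4 of the literal 'w' (captured).
With `match`, the pattern is implicitly anchored at the beginning.
Here position 0 doesn't satisfy it, so the call returns None, and `bool(None)` is False.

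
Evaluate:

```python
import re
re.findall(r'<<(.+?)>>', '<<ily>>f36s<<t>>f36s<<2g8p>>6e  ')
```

A `+?`/`*?`/`{m,n}?` starts at its minimum and grows only as far as needed for what follows to match.
Walking the string: at [0:7] match '<<ily>>', group 1 = 'ily'; at [11:16] match '<<t>>', group 1 = 't'; at [20:28] match '<<2g8p>>', group 1 = '2g8p'.
One capturing group, so `findall` returns just the captured substring from each match — 3 in all.

['ily', 't', '2g8p']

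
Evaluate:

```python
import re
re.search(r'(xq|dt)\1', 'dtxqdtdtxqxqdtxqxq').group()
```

`\1` is not a pattern — it's the concrete string captured by group 1, re-applied verbatim.
`re.search` tries every starting position until one works.
The match spans [4:8] → 'dtdt'.
Captured: group 1 = 'dt'.

'dtdt'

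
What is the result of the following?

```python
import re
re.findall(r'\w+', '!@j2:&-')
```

This matches one or more of a word character.
Scanning left to right: at [2:4] → 'j2'.
Since nothing is captured, `findall` lists the 1 matched substring directly.

['j2']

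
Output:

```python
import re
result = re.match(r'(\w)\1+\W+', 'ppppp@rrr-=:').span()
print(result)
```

(0, 6)

A backreference is literal: `\1` must see the identical characters the first group matched.
`re.match` won't scan ahead — the pattern has to work from the very first character.
The match spans [0:6] → 'ppppp@'.
Captured: group 1 = 'p'.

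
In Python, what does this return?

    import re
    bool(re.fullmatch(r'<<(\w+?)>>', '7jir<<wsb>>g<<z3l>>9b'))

`re.fullmatch` requires the pattern to consume the entire string.
Here there's no way to consume every character, so the call returns None, and `bool(None)` is False.

False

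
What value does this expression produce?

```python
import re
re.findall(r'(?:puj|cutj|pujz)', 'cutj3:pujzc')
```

['cutj', 'puj']

`|` is ordered: at each position the engine commits to the first alternative that works.
Matches: at [0:4] → 'cutj'; at [6:9] → 'puj'.
Since nothing is captured, `findall` lists the 2 matched substrings directly.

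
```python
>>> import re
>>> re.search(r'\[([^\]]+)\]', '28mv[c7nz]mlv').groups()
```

('c7nz',)

The match spans [4:10] → '[c7nz]'.
Captured: group 1 = 'c7nz'.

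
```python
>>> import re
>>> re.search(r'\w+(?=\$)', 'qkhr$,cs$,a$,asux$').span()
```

(0, 4)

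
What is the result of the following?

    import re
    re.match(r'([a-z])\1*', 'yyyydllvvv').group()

A backreference is literal: `\1` must see the identical characters the first group matched.
`re.match` only tries the pattern at the start of the string.
The match spans [0:4] → 'yyyy'.
Captured: group 1 = 'y'.

'yyyy'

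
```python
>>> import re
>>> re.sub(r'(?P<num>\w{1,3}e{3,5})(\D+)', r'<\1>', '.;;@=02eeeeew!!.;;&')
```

The pattern matches 1 to 3 of a word character, then 3 to 5 of the literal 'e' (captured as 'num'); then one or more of a non-digit (captured).
Matches: at [5:19] → '02eeeeew!!.;;&'.
Each match is replaced using the text its own group 1 captured.

'.;;@=<02eeeee>'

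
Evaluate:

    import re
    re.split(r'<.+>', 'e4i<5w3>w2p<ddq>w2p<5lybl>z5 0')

Matches to split on: at [3:26] → '<5w3>w2p<ddq>w2p<5lybl>'.
The string is cut at each match, leaving 2 pieces.

['e4i', 'z5 0']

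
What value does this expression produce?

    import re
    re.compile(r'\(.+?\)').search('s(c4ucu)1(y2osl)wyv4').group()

'(c4ucu)'

With the lazy modifier that quantifier settles for the fewest repetitions that let the rest of the pattern succeed (the atoms after it are unaffected and can still be greedy).
The match spans [1:8] → '(c4ucu)'.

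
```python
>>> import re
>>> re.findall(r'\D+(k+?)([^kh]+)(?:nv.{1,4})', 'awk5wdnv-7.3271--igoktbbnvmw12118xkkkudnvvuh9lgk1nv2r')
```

This matches one or more of a non-digit; then one or more of a literal 'k' (lazy) (captured); then one or more of any character except [kh] (captured); then the literal 'nv', then 1 to 4 of any character (non-capturing group).
Multiple groups make `findall` return tuples — one 2-tuple for each match.

[('k', '5wd'), ('k', 'tbb'), ('k', 'ud'), ('k', '1')]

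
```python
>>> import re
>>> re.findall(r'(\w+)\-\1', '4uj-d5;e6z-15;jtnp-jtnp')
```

The backreference `\1` re-matches whatever the first group consumed, character for character.
Walking the string: at [14:23] match 'jtnp-jtnp', group 1 = 'jtnp'.
With a single group, `findall` returns only what that group captured — 1 item.

['jtnp']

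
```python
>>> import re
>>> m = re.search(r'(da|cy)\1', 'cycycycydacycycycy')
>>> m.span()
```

(0, 4)

After group 1 captures some text, `\1` only succeeds where that same text appears again.
Unlike `match`, `search` isn't anchored — it looks for the pattern anywhere in the string.
The match spans [0:4] → 'cycy'.
Captured: group 1 = 'cy'.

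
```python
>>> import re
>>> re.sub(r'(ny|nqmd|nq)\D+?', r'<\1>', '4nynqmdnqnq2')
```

'4<ny>qmd<nq>q2'

Matches: at [1:4] → 'nyn'; at [7:10] → 'nqn'.
The replacement refers to a captured group, so each match is rewritten using its own captured text.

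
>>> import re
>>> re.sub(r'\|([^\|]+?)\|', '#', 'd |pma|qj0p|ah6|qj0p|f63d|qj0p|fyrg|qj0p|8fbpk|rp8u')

'd #qj0p#qj0p#qj0p#qj0p#rp8u'

Matches: at [2:7] → '|pma|'; at [11:16] → '|ah6|'; at [20:26] → '|f63d|'; at [30:36] → '|fyrg|'; at [40:47] → '|8fbpk|'.
`sub` substitutes '#' at each match site.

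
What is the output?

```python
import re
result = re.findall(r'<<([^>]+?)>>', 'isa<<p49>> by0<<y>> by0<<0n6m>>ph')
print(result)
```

['p49', 'y', '0n6m']

With a single group, `findall` returns only what that group captured — 3 items.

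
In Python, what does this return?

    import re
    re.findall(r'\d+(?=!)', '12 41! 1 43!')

['41', '43']

The positive lookaround only admits positions where the adjacent text matches; those characters stay outside the span.
Walking the string: at [3:5] → '41'; at [9:11] → '43'.
With no groups in the pattern, `findall` gives back each whole match — 2 here.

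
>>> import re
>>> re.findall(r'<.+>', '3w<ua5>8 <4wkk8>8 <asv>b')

Since nothing is captured, `findall` lists the 1 matched substring directly.

['<ua5>8 <4wkk8>8 <asv>']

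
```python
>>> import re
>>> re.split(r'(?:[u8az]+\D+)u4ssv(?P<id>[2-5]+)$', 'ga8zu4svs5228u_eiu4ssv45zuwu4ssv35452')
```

Pattern: one or more of one of [u8az], then one or more of a non-digit (non-capturing group); then the literal 'u4s', then the literal 'sv'; then one or more of a character in [2-5] (captured as 'id'); then anchored at the end.
Because the pattern has a capturing group, `split` also inserts each captured text between the pieces.

['ga8zu4svs5228u_eiu4ssv45', '35452', '']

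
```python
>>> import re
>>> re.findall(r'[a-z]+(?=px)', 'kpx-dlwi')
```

['k']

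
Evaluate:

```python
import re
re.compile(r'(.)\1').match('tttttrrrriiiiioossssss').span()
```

`match` is anchored at position 0; if the pattern doesn't fit there, it returns None.
The match spans [0:2] → 'tt'.

(0, 2)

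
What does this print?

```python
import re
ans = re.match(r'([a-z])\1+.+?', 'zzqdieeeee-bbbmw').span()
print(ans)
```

`match` is anchored at position 0; if the pattern doesn't fit there, it returns None.
The match spans [0:3] → 'zzq'.

(0, 3)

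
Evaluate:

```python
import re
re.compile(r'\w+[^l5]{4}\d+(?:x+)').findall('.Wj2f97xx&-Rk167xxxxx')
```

['Wj2f97xx&-Rk167xxxxx']

The pattern matches one or more of a word character, then exactly 4 of any character except [l5]; then one or more of a digit; then one or more of a literal 'x' (non-capturing group).
Matches: at [1:21] → 'Wj2f97xx&-Rk167xxxxx'.
No capturing groups, so `findall` returns the 1 full match string.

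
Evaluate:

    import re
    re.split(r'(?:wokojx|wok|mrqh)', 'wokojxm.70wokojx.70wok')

['', 'm.70', '.70', '']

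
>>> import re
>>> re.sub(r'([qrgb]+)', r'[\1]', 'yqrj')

'y[qr]j'

Pattern: one or more of one of [qrgb] (captured).
Matches: at [1:3] → 'qr'.
The replacement refers to a captured group, so each match is rewritten using its own captured text.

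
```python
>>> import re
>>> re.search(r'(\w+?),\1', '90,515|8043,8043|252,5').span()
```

`\1` has to match the exact text group 1 already captured.
The match spans [7:16] → '8043,8043'.

(7, 16)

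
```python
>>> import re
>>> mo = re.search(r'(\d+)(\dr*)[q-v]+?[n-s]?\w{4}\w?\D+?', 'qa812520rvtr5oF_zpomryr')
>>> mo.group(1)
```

The match spans [2:16] → '812520rvtr5oF_'.
Captured: group 1 = '81252', group 2 = '0r'.

'81252'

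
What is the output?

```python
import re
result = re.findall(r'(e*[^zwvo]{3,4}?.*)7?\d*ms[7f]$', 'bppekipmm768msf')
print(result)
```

`findall` collects group 1 from the one match (1 total).

['bppekipmm768']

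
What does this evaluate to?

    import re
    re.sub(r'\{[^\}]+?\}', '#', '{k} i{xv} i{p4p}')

Every occurrence is swapped for '#'.

'# i# i#'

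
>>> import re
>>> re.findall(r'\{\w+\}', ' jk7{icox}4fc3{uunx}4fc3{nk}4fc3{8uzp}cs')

['{icox}', '{uunx}', '{nk}', '{8uzp}']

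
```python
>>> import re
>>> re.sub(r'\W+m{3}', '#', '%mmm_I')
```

`sub` substitutes '#' at each match site.

'#_I'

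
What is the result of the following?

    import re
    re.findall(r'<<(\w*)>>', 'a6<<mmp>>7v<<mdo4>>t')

['mmp', 'mdo4']

Matches: at [2:9] match '<<mmp>>', group 1 = 'mmp'; at [11:19] match '<<mdo4>>', group 1 = 'mdo4'.
Because there's exactly one group, `findall` drops the full match and keeps group 1 from each hit.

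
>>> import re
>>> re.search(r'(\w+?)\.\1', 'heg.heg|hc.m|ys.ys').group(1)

'heg'

After group 1 captures some text, `\1` only succeeds where that same text appears again.
`re.search` scans for the first position where the pattern succeeds.
The match spans [0:7] → 'heg.heg'.
Captured: group 1 = 'heg'.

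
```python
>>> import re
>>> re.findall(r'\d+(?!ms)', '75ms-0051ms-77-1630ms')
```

`(?!…)`/`(?<!…)` only lets a position through if the neighbouring text does NOT match; no characters are consumed.
Matches: at [0:1] → '7'; at [5:8] → '005'; at [12:14] → '77'; at [15:18] → '163'.
Since nothing is captured, `findall` lists the 4 matched substrings directly.

['7', '005', '77', '163']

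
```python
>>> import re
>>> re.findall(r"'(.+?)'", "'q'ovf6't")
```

['q']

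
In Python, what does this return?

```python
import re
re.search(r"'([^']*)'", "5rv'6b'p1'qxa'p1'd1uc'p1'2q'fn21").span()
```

`re.search` scans for the first position where the pattern succeeds.
The match spans [3:7] → "'6b'".
Captured: group 1 = '6b'.

(3, 7)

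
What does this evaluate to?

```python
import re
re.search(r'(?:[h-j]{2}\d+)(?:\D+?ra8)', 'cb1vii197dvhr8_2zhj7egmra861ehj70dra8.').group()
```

'hj7egmra8'

This matches exactly 2 of a character in [h-j], then one or more of a digit (non-capturing group); then one or more of a non-digit (lazy), then the literal 'ra8' (non-capturing group).
`re.search` tries every starting position until one works.
The match spans [17:26] → 'hj7egmra8'.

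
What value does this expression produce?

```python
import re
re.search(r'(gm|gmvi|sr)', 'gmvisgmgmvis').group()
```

'gm'

Alternation isn't longest-match — the leftmost alternative that fits at this position is chosen.
`re.search` scans for the first position where the pattern succeeds.
The match spans [0:2] → 'gm'.
Captured: group 1 = 'gm'.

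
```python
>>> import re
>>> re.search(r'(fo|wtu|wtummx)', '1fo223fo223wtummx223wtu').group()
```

Unlike `match`, `search` isn't anchored — it looks for the pattern anywhere in the string.
The match spans [1:3] → 'fo'.
Captured: group 1 = 'fo'.

'fo'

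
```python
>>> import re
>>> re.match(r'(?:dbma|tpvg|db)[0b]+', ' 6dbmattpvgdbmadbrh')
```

None

`match` is anchored at position 0; if the pattern doesn't fit there, it returns None.
Here the string doesn't start with a match, so the call returns None.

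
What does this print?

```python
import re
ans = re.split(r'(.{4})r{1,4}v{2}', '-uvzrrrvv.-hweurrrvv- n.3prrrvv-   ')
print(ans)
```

['', '-uvz', '.-', 'hweu', '- ', 'n.3p', '-   ']

Because the pattern has a capturing group, `split` also inserts each captured text between the pieces.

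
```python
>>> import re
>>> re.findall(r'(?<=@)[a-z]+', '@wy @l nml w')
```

The `(?=…)`/`(?<=…)` assertion just peeks at neighbouring text; it doesn't advance the match position.
No capturing groups, so `findall` returns the 2 full match strings.

['wy', 'l']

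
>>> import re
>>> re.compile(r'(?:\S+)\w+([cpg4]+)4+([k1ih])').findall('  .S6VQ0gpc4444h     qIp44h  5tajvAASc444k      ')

[('4', 'h'), ('4', 'h'), ('4', 'k')]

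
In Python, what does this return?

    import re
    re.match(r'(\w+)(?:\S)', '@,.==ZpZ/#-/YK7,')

Pattern: one or more of a word character (captured); then a non-whitespace character (non-capturing group).
`match` is anchored at position 0; if the pattern doesn't fit there, it returns None.
Here the string doesn't start with a match, so the call returns None.

None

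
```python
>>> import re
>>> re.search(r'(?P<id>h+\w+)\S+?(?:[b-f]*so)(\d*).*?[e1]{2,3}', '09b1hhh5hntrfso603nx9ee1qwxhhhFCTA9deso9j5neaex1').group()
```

'hhh5hntrfso603nx9ee1'

Pattern: one or more of a literal 'h', then one or more of a word character (captured as 'id'); then one or more of a non-whitespace character (lazy); then zero or more of a character in [b-f], then the literal 'so' (non-capturing group); then zero or more of a digit (captured); then zero or more of any character (lazy), then 2 to 3 of one of [e1].
Unlike `match`, `search` isn't anchored — it looks for the pattern anywhere in the string.
The match spans [4:24] → 'hhh5hntrfso603nx9ee1'.
Captured: group 1 = 'hhh5hntr', group 2 = '603'.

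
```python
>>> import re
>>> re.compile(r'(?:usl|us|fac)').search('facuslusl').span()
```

(0, 3)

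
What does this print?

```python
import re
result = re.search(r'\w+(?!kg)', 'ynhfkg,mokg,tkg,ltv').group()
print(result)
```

`(?!…)`/`(?<!…)` only lets a position through if the neighbouring text does NOT match; no characters are consumed.
The match spans [0:6] → 'ynhfkg'.

ynhfkg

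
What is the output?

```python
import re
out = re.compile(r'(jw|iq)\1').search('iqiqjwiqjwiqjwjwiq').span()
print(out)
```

A backreference is literal: `\1` must see the identical characters the first group matched.
The match spans [0:4] → 'iqiq'.

(0, 4)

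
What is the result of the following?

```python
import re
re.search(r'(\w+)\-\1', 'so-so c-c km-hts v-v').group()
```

`\1` has to match the exact text group 1 already captured.
The match spans [0:5] → 'so-so'.

'so-so'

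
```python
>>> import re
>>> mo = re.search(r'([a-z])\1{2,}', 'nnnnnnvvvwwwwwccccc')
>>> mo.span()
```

After group 1 captures some text, `\1` only succeeds where that same text appears again.
The match spans [0:6] → 'nnnnnn'.

(0, 6)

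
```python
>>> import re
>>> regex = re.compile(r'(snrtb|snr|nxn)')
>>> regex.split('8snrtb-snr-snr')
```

['8', 'snrtb', '-', 'snr', '-', 'snr', '']

Alternation tries branches left to right and keeps the first one that lets the overall match succeed at that position.
Matches to split on: at [1:6] → 'snrtb'; at [7:10] → 'snr'; at [11:14] → 'snr'.
With a capturing group present, the delimiter's captured portion is kept in the result list.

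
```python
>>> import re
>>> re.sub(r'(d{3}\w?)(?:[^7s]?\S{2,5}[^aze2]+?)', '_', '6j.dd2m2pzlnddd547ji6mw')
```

Pattern: exactly 3 of a literal 'd', then optionally a word character (captured); then optionally any character except [7s], then 2 to 5 of a non-whitespace character, then one or more of any character except [aze2] (lazy) (non-capturing group).
Matches: at [12:23] → 'ddd547ji6mw'.
Every occurrence is swapped for '_'.

'6j.dd2m2pzln_'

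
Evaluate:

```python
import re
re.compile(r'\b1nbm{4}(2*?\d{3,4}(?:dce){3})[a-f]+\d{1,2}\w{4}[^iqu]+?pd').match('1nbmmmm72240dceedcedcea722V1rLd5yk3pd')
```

The pattern matches a word boundary (`\b`, zero-width); then the literal '1nb', then exactly 4 of the literal 'm'; then zero or more of a literal '2' (lazy), then 3 to 4 of a digit, then the literal 'dce' repeated 3 times (captured); then one or more of a character in [a-f], then 1 to 2 of a digit, then exactly 4 of a word character; then one or more of any character except [iqu] (lazy), then the literal 'pd'.
With `match`, the pattern is implicitly anchored at the beginning.
Here the pattern fails at index 0, so the call returns None.

None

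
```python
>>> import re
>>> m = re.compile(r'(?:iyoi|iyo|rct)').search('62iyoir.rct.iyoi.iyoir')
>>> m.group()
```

`|` is ordered: at each position the engine commits to the first alternative that works.
Unlike `match`, `search` isn't anchored — it looks for the pattern anywhere in the string.
The match spans [2:6] → 'iyoi'.

'iyoi'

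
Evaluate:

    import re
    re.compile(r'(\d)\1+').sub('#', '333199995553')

A backreference is literal: `\1` must see the identical characters the first group matched.
Matches: at [0:3] → '333'; at [4:8] → '9999'; at [8:11] → '555'.
Every occurrence is swapped for '#'.

'#1##3'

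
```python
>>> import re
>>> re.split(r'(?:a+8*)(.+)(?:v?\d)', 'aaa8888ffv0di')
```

This matches one or more of the literal 'a', then zero or more of a literal '8' (non-capturing group); then one or more of any character (captured); then optionally the literal 'v', then a digit (non-capturing group).
Matches to split on: at [0:11] → 'aaa8888ffv0'.
`re.split` interleaves the captured-group text with the surrounding fragments.

['', 'ffv', 'di']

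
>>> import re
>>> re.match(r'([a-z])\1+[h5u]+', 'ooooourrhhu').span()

(0, 6)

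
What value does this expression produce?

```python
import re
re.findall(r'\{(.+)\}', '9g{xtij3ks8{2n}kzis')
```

['xtij3ks8{2n']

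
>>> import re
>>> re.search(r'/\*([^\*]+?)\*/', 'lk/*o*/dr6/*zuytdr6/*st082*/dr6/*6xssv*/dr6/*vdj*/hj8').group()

'/*o*/'

The match spans [2:7] → '/*o*/'.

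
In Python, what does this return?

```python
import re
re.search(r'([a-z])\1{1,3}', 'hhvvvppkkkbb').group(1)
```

'h'

The match spans [0:2] → 'hh'.
Captured: group 1 = 'h'.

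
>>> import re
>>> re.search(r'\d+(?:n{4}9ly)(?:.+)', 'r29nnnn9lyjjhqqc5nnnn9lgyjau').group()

'29nnnn9lyjjhqqc5nnnn9lgyjau'

This matches one or more of a digit; then exactly 4 of the literal 'n', then the literal '9ly' (non-capturing group); then one or more of any character (non-capturing group).
`re.search` scans for the first position where the pattern succeeds.
The match spans [1:28] → '29nnnn9lyjjhqqc5nnnn9lgyjau'.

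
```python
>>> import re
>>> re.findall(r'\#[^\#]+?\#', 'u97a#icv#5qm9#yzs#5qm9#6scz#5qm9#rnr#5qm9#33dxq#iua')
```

['#icv#', '#yzs#', '#6scz#', '#rnr#', '#33dxq#']

No capturing groups, so `findall` returns the 5 full match strings.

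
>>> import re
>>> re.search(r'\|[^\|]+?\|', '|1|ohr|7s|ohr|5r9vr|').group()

Unlike `match`, `search` isn't anchored — it looks for the pattern anywhere in the string.
The match spans [0:3] → '|1|'.

'|1|'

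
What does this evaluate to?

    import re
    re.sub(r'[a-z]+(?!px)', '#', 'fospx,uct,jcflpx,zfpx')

Because the assertion is negative and zero-width, positions next to the forbidden text are skipped.
Matches: at [0:5] → 'fospx'; at [6:9] → 'uct'; at [10:16] → 'jcflpx'; at [17:21] → 'zfpx'.
Every occurrence is swapped for '#'.

'#,#,#,#'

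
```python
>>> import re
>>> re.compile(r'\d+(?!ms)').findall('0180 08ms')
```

A negative assertion filters positions out without eating any characters.
`findall` yields the raw match text (2 of them) because the pattern has no groups.

['0180', '0']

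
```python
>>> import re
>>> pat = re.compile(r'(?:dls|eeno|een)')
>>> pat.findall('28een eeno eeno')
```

['een', 'eeno', 'eeno']

`|` is ordered: at each position the engine commits to the first alternative that works.
Walking the string: at [2:5] → 'een'; at [6:10] → 'eeno'; at [11:15] → 'eeno'.
`findall` yields the raw match text (3 of them) because the pattern has no groups.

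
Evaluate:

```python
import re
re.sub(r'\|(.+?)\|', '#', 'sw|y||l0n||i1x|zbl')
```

'sw###zbl'

With the lazy modifier that quantifier settles for the fewest repetitions that let the rest of the pattern succeed (the atoms after it are unaffected and can still be greedy).
Every occurrence is swapped for '#'.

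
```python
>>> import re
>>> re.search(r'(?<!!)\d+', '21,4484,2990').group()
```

`(?!…)`/`(?<!…)` only lets a position through if the neighbouring text does NOT match; no characters are consumed.
`search` walks the string left to right and returns the first match it finds.
The match spans [0:2] → '21'.

'21'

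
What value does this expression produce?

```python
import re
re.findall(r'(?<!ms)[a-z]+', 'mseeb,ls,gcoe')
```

['mseeb', 'ls', 'gcoe']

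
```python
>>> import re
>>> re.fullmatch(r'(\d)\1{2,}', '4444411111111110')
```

`fullmatch` succeeds only if the pattern covers the string from start to end.
Here there's no way to consume every character, so the call returns None.

None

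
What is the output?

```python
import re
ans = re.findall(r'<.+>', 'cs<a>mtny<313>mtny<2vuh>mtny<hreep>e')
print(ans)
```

['<a>mtny<313>mtny<2vuh>mtny<hreep>']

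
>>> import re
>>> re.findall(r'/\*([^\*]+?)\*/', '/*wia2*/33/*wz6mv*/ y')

Scanning left to right: at [0:8] match '/*wia2*/', group 1 = 'wia2'; at [10:19] match '/*wz6mv*/', group 1 = 'wz6mv'.
One capturing group, so `findall` returns just the captured substring from each match — 2 in all.

['wia2', 'wz6mv']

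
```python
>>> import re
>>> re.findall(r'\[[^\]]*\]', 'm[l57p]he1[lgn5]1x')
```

Walking the string: at [1:7] → '[l57p]'; at [10:16] → '[lgn5]'.
`findall` yields the raw match text (2 of them) because the pattern has no groups.

['[l57p]', '[lgn5]']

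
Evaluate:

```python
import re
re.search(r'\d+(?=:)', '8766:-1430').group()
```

'8766'

The `(?=…)`/`(?<=…)` assertion just peeks at neighbouring text; it doesn't advance the match position.
The match spans [0:4] → '8766'.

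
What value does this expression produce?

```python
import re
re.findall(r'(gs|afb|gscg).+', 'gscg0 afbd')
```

Branches in `(...|...)` are attempted left-to-right; the first branch that allows the whole pattern to succeed is taken.
Scanning left to right: at [0:10] match 'gscg0 afbd', group 1 = 'gs'.
With a single group, `findall` returns only what that group captured — 1 item.

['gs']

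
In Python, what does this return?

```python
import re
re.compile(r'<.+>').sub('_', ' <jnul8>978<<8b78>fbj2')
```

Each match is replaced by '_'.

' _fbj2'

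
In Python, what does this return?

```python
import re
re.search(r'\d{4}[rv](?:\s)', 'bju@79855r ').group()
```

'9855r '

This matches exactly 4 of a digit, then one of [rv]; then whitespace (non-capturing group).
Unlike `match`, `search` isn't anchored — it looks for the pattern anywhere in the string.
The match spans [5:11] → '9855r '.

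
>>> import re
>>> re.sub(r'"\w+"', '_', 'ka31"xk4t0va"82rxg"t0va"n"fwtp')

Matches: at [4:13] → '"xk4t0va"'; at [18:24] → '"t0va"'.
`sub` substitutes '_' at each match site.

'ka31_82rxg_n"fwtp'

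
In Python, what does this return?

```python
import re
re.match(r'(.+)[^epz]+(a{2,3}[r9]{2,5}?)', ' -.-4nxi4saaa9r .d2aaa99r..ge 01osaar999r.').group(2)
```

The match spans [0:38] → ' -.-4nxi4saaa9r .d2aaa99r..ge 01osaar9'.
Captured: group 1 = ' -.-4nxi4saaa9r .d2aaa99r..ge 01o', group 2 = 'aar9'.

'aar9'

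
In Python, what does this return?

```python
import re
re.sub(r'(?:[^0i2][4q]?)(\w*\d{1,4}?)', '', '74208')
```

''

`sub` substitutes '' at each match site.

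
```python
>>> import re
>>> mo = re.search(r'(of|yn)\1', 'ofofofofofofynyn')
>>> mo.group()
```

The backreference `\1` re-matches whatever the first group consumed, character for character.
The match spans [0:4] → 'ofof'.

'ofof'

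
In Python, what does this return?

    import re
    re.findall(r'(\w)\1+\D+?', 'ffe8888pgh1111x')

A backreference is literal: `\1` must see the identical characters the first group matched.
`findall` collects group 1 from each match (3 total).

['f', '8', '1']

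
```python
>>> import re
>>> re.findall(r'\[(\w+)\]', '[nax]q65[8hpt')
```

['nax']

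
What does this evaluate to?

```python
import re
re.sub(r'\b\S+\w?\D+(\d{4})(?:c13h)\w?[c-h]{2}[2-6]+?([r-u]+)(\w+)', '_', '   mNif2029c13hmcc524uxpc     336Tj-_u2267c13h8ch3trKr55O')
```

The pattern matches a word boundary (`\b`, zero-width); then one or more of a non-whitespace character, then optionally a word character, then one or more of a non-digit; then exactly 4 of a digit (captured); then the literal 'c1', then the literal '3h' (non-capturing group); then optionally a word character, then exactly 2 of a character in [c-h], then one or more of a character in [2-6] (lazy); then one or more of a character in [r-u] (captured); then one or more of a word character (captured).
Matches: at [3:25] → 'mNif2029c13hmcc524uxpc'; at [30:57] → '336Tj-_u2267c13h8ch3trKr55O'.
Each match is replaced by '_'.

'   _     _'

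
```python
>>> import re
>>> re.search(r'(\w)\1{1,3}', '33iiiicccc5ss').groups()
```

The backreference `\1` re-matches whatever the first group consumed, character for character.
Unlike `match`, `search` isn't anchored — it looks for the pattern anywhere in the string.
The match spans [0:2] → '33'.
Captured: group 1 = '3'.

('3',)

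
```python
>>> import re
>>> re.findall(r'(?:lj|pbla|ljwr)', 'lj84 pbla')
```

Matches: at [0:2] → 'lj'; at [5:9] → 'pbla'.
With no groups in the pattern, `findall` gives back each whole match — 2 here.

['lj', 'pbla']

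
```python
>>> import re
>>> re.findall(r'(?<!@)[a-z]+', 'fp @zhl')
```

Because the assertion is negative and zero-width, positions next to the forbidden text are skipped.
With no groups in the pattern, `findall` gives back each whole match — 2 here.

['fp', 'hl']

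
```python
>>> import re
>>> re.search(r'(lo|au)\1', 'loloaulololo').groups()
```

('lo',)

`\1` is not a pattern — it's the concrete string captured by group 1, re-applied verbatim.
`re.search` scans for the first position where the pattern succeeds.
The match spans [0:4] → 'lolo'.
Captured: group 1 = 'lo'.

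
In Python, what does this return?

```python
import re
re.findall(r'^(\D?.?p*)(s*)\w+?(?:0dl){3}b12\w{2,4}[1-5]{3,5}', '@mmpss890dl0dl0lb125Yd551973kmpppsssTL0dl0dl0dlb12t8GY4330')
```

[('@m', '')]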